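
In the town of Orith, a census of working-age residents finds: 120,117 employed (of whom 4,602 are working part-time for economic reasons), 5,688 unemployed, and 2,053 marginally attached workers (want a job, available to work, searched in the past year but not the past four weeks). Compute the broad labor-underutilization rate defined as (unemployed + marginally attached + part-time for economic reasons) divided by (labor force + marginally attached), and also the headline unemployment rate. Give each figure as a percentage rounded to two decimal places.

Broad underutilization rate ≈ 9.65%; headline unemployment rate ≈ 4.52%.

Labor force = 120,117 + 5,688 = 125,805.
Numerator = 5,688 + 2,053 + 4,602 = 12,343.
Denominator = 125,805 + 2,053 = 127,858.
Broad rate = 12,343 / 127,858 = 9.65%.
Headline unemployment rate = 5,688 / 125,805 = 4.52%.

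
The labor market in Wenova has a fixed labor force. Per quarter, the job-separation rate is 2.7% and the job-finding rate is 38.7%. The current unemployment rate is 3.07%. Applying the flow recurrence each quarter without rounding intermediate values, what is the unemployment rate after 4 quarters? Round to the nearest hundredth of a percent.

With a fixed labor force, u_{t+1} = u_t + s·(1−u_t) − f·u_t = u_t·(1−s−f) + s.
Here 1−s−f = 0.586 and s = 0.027.
u_1 = 0.030700 × 0.586 + 0.027 = 0.044990.
u_2 = 0.044990 × 0.586 + 0.027 = 0.053364.
u_3 = 0.053364 × 0.586 + 0.027 = 0.058271.
u_4 = 0.058271 × 0.586 + 0.027 = 0.061147.

Unemployment rate after four quarters ≈ 6.11%.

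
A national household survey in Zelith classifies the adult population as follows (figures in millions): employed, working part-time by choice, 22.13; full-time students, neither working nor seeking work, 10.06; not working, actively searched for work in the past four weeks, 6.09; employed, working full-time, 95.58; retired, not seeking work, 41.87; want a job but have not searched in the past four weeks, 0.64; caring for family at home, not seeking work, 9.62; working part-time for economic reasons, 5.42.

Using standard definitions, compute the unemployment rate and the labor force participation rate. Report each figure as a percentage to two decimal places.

Employed = 22.13 + 95.58 + 5.42 = 123.13 million (anyone who worked, including part-time for economic reasons, counts as employed).
Unemployed = 6.09 million.
Labor force = 123.13 + 6.09 = 129.22 million.
Not in labor force = 10.06 + 41.87 + 0.64 + 9.62 = 62.19 million (those not working and not actively searching are outside the labor force — including those who want a job but have given up searching).
Civilian working-age population = 129.22 + 62.19 = 191.41 million.
Unemployment rate = 6.09 / 129.22 = 4.71%.
Labor force participation rate = 129.22 / 191.41 = 67.51%.

Unemployment rate ≈ 4.71%; labor force participation rate ≈ 67.51%.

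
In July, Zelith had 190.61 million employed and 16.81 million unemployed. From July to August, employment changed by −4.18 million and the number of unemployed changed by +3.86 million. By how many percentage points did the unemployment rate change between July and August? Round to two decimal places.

The unemployment rate changed by +1.88 percentage points.

July: labor force = 190.61 + 16.81 = 207.42; u = 16.81/207.42 = 8.10%.
August: labor force = 186.43 + 20.67 = 207.10; u = 20.67/207.10 = 9.98%.
Change = 9.98% − 8.10% = +1.88 pp.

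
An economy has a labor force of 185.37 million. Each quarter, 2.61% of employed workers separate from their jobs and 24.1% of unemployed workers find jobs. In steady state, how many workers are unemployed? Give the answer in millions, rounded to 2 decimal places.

Steady-state unemployment rate u* = s/(s+f) = 2.61/(2.61+24.1) = 0.097716.
Unemployed = u* × labor force = 0.097716 × 185.37 ≈ 18.11 million.

About 18.11 million are unemployed in steady state.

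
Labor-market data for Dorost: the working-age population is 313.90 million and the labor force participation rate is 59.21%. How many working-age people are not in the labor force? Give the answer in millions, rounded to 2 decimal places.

Share not in the labor force = 1 − 0.5921 = 0.4079.
Not in labor force = 0.4079 × 313.90 ≈ 128.04 million.

About 128.04 million are not in the labor force.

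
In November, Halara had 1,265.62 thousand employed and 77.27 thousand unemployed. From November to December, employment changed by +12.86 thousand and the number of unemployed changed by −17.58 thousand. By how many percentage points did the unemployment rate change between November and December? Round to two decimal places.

November: labor force = 1,265.62 + 77.27 = 1,342.89; u = 77.27/1,342.89 = 5.75%.
December: labor force = 1,278.48 + 59.69 = 1,338.17; u = 59.69/1,338.17 = 4.46%.
Change = 4.46% − 5.75% = −1.29 pp.

The unemployment rate changed by −1.29 percentage points.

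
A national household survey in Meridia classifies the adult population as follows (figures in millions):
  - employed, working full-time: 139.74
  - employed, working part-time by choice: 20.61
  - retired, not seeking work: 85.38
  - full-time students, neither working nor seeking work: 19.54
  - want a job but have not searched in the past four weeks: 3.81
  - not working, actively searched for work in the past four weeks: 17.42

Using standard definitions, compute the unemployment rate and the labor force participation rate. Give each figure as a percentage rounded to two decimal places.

Unemployment rate ≈ 9.80%; labor force participation rate ≈ 62.05%.

Employed = 139.74 + 20.61 = 160.35 million.
Unemployed = 17.42 million.
Labor force = 160.35 + 17.42 = 177.77 million.
Not in labor force = 85.38 + 19.54 + 3.81 = 108.73 million (those not working and not actively searching are outside the labor force — including those who want a job but have given up searching).
Civilian working-age population = 177.77 + 108.73 = 286.50 million.
Unemployment rate = 17.42 / 177.77 = 9.80%.
Labor force participation rate = 177.77 / 286.50 = 62.05%.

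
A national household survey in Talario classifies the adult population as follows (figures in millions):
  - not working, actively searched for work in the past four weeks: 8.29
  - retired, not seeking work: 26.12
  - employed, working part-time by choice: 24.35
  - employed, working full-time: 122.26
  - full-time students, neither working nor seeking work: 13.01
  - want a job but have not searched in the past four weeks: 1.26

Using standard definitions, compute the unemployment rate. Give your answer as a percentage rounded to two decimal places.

Unemployment rate ≈ 5.35%.

Employed = 24.35 + 122.26 = 146.61 million.
Unemployed = 8.29 million.
Labor force = 146.61 + 8.29 = 154.90 million.
Unemployment rate = 8.29 / 154.90 = 5.35%.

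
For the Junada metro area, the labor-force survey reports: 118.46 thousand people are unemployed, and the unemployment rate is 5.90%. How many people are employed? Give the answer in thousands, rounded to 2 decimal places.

Labor force = U / u = 118.46 / 0.0590 ≈ 2,007.80 thousand.
Employed = labor force − unemployed = 2,007.80 − 118.46 = 1,889.34 thousand.

About 1,889.34 thousand are employed.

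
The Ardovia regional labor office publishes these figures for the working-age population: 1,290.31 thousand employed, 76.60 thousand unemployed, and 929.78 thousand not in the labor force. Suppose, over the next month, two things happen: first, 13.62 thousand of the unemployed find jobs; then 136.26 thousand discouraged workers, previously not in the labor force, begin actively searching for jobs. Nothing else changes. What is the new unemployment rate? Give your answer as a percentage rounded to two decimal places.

Initially, labor force = 1,290.31 + 76.60 = 1,366.91 thousand, so u = 76.60/1,366.91 = 5.60%.
After the first change, unemployed falls and employed rises by 13.62; labor force unchanged → E = 1,303.93, U = 62.98, labor force = 1,366.91 thousand.
After the second change, unemployed and labor force both rise by 136.26 → E = 1,303.93, U = 199.24, labor force = 1,503.17 thousand.
New unemployment rate = 199.24 / 1,503.17 = 13.25%.

New unemployment rate ≈ 13.25%.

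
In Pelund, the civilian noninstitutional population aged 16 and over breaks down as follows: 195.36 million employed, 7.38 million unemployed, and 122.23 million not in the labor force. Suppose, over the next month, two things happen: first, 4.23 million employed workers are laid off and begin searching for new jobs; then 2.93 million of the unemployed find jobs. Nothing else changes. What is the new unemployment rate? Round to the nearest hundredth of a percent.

New unemployment rate ≈ 4.28%.

Initially, labor force = 195.36 + 7.38 = 202.74 million, so u = 7.38/202.74 = 3.64%.
After the first change, employed falls and unemployed rises by 4.23; labor force unchanged → E = 191.13, U = 11.61, labor force = 202.74 million.
After the second change, unemployed falls and employed rises by 2.93; labor force unchanged → E = 194.06, U = 8.68, labor force = 202.74 million.
New unemployment rate = 8.68 / 202.74 = 4.28%.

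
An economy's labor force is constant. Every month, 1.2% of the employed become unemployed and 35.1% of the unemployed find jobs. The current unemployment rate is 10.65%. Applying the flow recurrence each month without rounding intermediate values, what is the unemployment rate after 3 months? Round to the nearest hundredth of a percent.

With a fixed labor force, u_{t+1} = u_t + s·(1−u_t) − f·u_t = u_t·(1−s−f) + s.
Here 1−s−f = 0.637 and s = 0.012.
u_1 = 0.106500 × 0.637 + 0.012 = 0.079840.
u_2 = 0.079840 × 0.637 + 0.012 = 0.062858.
u_3 = 0.062858 × 0.637 + 0.012 = 0.052041.

Unemployment rate after three months ≈ 5.20%.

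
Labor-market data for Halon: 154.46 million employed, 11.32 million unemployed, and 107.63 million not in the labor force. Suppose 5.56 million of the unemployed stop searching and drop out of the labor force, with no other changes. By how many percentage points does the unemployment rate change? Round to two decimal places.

The unemployment rate changes by −3.23 percentage points.

Initially, labor force = 154.46 + 11.32 = 165.78 million, so u = 11.32/165.78 = 6.83%.
After the change, unemployed and labor force both fall by 5.56 → E = 154.46, U = 5.76, labor force = 160.22 million.
New unemployment rate = 5.76 / 160.22 = 3.60%.
Change = 3.60% − 6.83% = −3.23 percentage points.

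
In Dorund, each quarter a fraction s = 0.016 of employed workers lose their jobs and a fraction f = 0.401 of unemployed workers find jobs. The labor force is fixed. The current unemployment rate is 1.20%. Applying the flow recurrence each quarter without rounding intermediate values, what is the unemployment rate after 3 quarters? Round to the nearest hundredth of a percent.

Unemployment rate after three quarters ≈ 3.31%.

With a fixed labor force, u_{t+1} = u_t + s·(1−u_t) − f·u_t = u_t·(1−s−f) + s.
Here 1−s−f = 0.583 and s = 0.016.
u_1 = 0.012000 × 0.583 + 0.016 = 0.022996.
u_2 = 0.022996 × 0.583 + 0.016 = 0.029407.
u_3 = 0.029407 × 0.583 + 0.016 = 0.033144.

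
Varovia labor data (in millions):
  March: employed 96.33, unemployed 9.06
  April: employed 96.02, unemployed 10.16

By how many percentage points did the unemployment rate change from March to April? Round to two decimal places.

March: labor force = 96.33 + 9.06 = 105.39; u = 9.06/105.39 = 8.60%.
April: labor force = 96.02 + 10.16 = 106.18; u = 10.16/106.18 = 9.57%.
Change = 9.57% − 8.60% = +0.97 pp.

The unemployment rate changed by +0.97 percentage points.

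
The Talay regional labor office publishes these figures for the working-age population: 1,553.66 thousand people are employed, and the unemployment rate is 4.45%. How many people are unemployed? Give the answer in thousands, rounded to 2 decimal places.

Let U be the number unemployed. The labor force is E + U, and U/(E+U) = 0.0445.
So U = 0.0445 × 1,553.66 / (1 − 0.0445) = 69.1379 / 0.9555 ≈ 72.36 thousand.

About 72.36 thousand are unemployed.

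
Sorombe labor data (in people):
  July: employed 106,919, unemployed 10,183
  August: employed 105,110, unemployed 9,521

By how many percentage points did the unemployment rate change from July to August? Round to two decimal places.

The unemployment rate changed by −0.39 percentage points.

July: labor force = 106,919 + 10,183 = 117,102; u = 10,183/117,102 = 8.70%.
August: labor force = 105,110 + 9,521 = 114,631; u = 9,521/114,631 = 8.31%.
Change = 8.31% − 8.70% = −0.39 pp.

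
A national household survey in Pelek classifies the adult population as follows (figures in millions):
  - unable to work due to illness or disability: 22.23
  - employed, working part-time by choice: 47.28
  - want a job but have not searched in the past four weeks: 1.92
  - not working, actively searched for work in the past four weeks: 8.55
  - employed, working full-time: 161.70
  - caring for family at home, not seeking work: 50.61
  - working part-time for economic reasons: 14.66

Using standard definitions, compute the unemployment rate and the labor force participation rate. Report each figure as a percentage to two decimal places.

Employed = 47.28 + 161.70 + 14.66 = 223.64 million (anyone who worked, including part-time for economic reasons, counts as employed).
Unemployed = 8.55 million.
Labor force = 223.64 + 8.55 = 232.19 million.
Not in labor force = 22.23 + 1.92 + 50.61 = 74.76 million (those not working and not actively searching are outside the labor force — including those who want a job but have given up searching).
Civilian working-age population = 232.19 + 74.76 = 306.95 million.
Unemployment rate = 8.55 / 232.19 = 3.68%.
Labor force participation rate = 232.19 / 306.95 = 75.64%.

Unemployment rate ≈ 3.68%; labor force participation rate ≈ 75.64%.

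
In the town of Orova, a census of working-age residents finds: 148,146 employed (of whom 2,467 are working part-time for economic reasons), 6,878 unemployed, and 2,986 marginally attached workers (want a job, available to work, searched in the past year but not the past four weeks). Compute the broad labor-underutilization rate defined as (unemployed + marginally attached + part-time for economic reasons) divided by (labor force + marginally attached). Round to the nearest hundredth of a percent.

Labor force = 148,146 + 6,878 = 155,024.
Numerator = 6,878 + 2,986 + 2,467 = 12,331.
Denominator = 155,024 + 2,986 = 158,010.
Broad rate = 12,331 / 158,010 = 7.80%.

Broad underutilization rate ≈ 7.80%.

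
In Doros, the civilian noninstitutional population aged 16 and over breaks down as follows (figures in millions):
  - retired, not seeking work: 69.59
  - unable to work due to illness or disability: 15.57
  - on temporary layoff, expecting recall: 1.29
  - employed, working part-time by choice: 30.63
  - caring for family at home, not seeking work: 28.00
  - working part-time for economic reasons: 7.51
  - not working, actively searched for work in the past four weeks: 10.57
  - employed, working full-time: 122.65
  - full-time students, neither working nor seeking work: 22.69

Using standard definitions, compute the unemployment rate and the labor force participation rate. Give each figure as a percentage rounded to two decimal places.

Unemployment rate ≈ 6.87%; labor force participation rate ≈ 55.96%.

Employed = 30.63 + 7.51 + 122.65 = 160.79 million (anyone who worked, including part-time for economic reasons, counts as employed).
Unemployed = 1.29 + 10.57 = 11.86 million (jobless and actively searching, or on temporary layoff).
Labor force = 160.79 + 11.86 = 172.65 million.
Not in labor force = 69.59 + 15.57 + 28.00 + 22.69 = 135.85 million (those not working and not actively searching are outside the labor force).
Civilian working-age population = 172.65 + 135.85 = 308.50 million.
Unemployment rate = 11.86 / 172.65 = 6.87%.
Labor force participation rate = 172.65 / 308.50 = 55.96%.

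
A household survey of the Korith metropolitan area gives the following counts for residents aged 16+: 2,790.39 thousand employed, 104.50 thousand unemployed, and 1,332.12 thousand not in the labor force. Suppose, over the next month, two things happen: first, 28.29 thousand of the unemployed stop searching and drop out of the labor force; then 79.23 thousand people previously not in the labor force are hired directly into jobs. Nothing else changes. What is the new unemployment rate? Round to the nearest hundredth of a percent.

New unemployment rate ≈ 2.59%.

Initially, labor force = 2,790.39 + 104.50 = 2,894.89 thousand, so u = 104.50/2,894.89 = 3.61%.
After the first change, unemployed and labor force both fall by 28.29 → E = 2,790.39, U = 76.21, labor force = 2,866.60 thousand.
After the second change, employed and labor force both rise by 79.23; unemployed unchanged → E = 2,869.62, U = 76.21, labor force = 2,945.83 thousand.
New unemployment rate = 76.21 / 2,945.83 = 2.59%.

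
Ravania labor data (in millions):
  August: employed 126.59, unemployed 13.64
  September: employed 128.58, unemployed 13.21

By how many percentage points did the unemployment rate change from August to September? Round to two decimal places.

The unemployment rate changed by −0.41 percentage points.

August: labor force = 126.59 + 13.64 = 140.23; u = 13.64/140.23 = 9.73%.
September: labor force = 128.58 + 13.21 = 141.79; u = 13.21/141.79 = 9.32%.
Change = 9.32% − 9.73% = −0.41 pp.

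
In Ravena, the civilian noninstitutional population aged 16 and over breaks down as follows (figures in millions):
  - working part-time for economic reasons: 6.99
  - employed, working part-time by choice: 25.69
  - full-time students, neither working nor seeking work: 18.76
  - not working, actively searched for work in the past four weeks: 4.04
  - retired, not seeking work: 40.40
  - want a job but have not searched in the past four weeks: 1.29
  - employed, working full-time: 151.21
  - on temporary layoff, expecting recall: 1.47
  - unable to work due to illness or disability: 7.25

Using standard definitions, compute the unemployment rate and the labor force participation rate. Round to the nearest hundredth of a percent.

Unemployment rate ≈ 2.91%; labor force participation rate ≈ 73.67%.

Employed = 6.99 + 25.69 + 151.21 = 183.89 million (anyone who worked, including part-time for economic reasons, counts as employed).
Unemployed = 4.04 + 1.47 = 5.51 million (jobless and actively searching, or on temporary layoff).
Labor force = 183.89 + 5.51 = 189.40 million.
Not in labor force = 18.76 + 40.40 + 1.29 + 7.25 = 67.70 million (those not working and not actively searching are outside the labor force — including those who want a job but have given up searching).
Civilian working-age population = 189.40 + 67.70 = 257.10 million.
Unemployment rate = 5.51 / 189.40 = 2.91%.
Labor force participation rate = 189.40 / 257.10 = 73.67%.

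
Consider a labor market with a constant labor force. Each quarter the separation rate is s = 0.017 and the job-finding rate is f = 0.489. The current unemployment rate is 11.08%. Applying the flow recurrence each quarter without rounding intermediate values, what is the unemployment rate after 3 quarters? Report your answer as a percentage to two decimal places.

With a fixed labor force, u_{t+1} = u_t + s·(1−u_t) − f·u_t = u_t·(1−s−f) + s.
Here 1−s−f = 0.494 and s = 0.017.
u_1 = 0.110800 × 0.494 + 0.017 = 0.071735.
u_2 = 0.071735 × 0.494 + 0.017 = 0.052437.
u_3 = 0.052437 × 0.494 + 0.017 = 0.042904.

Unemployment rate after three quarters ≈ 4.29%.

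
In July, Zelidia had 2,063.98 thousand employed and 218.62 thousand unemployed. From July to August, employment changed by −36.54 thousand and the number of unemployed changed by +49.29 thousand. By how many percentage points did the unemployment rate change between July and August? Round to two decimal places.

July: labor force = 2,063.98 + 218.62 = 2,282.60; u = 218.62/2,282.60 = 9.58%.
August: labor force = 2,027.44 + 267.91 = 2,295.35; u = 267.91/2,295.35 = 11.67%.
Change = 11.67% − 9.58% = +2.09 pp.

The unemployment rate changed by +2.09 percentage points.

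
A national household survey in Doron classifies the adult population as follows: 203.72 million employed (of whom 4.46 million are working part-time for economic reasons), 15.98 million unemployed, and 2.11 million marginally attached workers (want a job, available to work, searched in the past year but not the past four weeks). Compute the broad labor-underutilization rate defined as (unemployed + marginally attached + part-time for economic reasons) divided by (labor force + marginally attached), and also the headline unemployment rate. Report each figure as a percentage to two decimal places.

Broad underutilization rate ≈ 10.17%; headline unemployment rate ≈ 7.27%.

Labor force = 203.72 + 15.98 = 219.70 million.
Numerator = 15.98 + 2.11 + 4.46 = 22.55 million.
Denominator = 219.70 + 2.11 = 221.81 million.
Broad rate = 22.55 / 221.81 = 10.17%.
Headline unemployment rate = 15.98 / 219.70 = 7.27%.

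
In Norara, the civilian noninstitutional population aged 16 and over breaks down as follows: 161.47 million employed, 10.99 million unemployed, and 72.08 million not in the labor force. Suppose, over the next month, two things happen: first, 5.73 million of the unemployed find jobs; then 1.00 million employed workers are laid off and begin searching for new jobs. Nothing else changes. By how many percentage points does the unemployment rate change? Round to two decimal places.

Initially, labor force = 161.47 + 10.99 = 172.46 million, so u = 10.99/172.46 = 6.37%.
After the first change, unemployed falls and employed rises by 5.73; labor force unchanged → E = 167.20, U = 5.26, labor force = 172.46 million.
After the second change, employed falls and unemployed rises by 1.00; labor force unchanged → E = 166.20, U = 6.26, labor force = 172.46 million.
New unemployment rate = 6.26 / 172.46 = 3.63%.
Change = 3.63% − 6.37% = −2.74 percentage points.

The unemployment rate changes by −2.74 percentage points.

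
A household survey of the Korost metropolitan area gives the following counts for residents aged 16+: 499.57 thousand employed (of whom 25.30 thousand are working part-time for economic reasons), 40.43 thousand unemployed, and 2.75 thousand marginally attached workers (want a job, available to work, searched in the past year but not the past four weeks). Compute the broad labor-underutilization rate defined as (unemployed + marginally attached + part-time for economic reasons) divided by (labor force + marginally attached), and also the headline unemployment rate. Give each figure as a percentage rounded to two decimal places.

Broad underutilization rate ≈ 12.62%; headline unemployment rate ≈ 7.49%.

Labor force = 499.57 + 40.43 = 540.00 thousand.
Numerator = 40.43 + 2.75 + 25.30 = 68.48 thousand.
Denominator = 540.00 + 2.75 = 542.75 thousand.
Broad rate = 68.48 / 542.75 = 12.62%.
Headline unemployment rate = 40.43 / 540.00 = 7.49%.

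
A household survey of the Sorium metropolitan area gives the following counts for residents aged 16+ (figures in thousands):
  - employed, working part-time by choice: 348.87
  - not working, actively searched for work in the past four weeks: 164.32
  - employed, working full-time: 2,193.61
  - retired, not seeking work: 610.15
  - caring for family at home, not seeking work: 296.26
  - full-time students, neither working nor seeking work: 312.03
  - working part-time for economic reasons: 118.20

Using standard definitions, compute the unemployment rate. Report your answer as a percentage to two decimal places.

Unemployment rate ≈ 5.82%.

Employed = 348.87 + 2,193.61 + 118.20 = 2,660.68 thousand (anyone who worked, including part-time for economic reasons, counts as employed).
Unemployed = 164.32 thousand.
Labor force = 2,660.68 + 164.32 = 2,825.00 thousand.
Unemployment rate = 164.32 / 2,825.00 = 5.82%.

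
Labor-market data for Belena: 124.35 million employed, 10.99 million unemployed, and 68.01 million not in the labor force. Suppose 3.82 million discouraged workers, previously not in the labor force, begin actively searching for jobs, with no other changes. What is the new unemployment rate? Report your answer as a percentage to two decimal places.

Initially, labor force = 124.35 + 10.99 = 135.34 million, so u = 10.99/135.34 = 8.12%.
After the change, unemployed and labor force both rise by 3.82 → E = 124.35, U = 14.81, labor force = 139.16 million.
New unemployment rate = 14.81 / 139.16 = 10.64%.

New unemployment rate ≈ 10.64%.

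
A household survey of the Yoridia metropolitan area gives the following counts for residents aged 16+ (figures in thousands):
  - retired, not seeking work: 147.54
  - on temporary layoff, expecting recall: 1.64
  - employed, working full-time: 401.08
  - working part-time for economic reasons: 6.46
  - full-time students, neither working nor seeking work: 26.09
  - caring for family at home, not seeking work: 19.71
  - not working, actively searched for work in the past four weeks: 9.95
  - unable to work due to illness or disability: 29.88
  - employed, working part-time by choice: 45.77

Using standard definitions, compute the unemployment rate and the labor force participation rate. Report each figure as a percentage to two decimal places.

Unemployment rate ≈ 2.49%; labor force participation rate ≈ 67.56%.

Employed = 401.08 + 6.46 + 45.77 = 453.31 thousand (anyone who worked, including part-time for economic reasons, counts as employed).
Unemployed = 1.64 + 9.95 = 11.59 thousand (jobless and actively searching, or on temporary layoff).
Labor force = 453.31 + 11.59 = 464.90 thousand.
Not in labor force = 147.54 + 26.09 + 19.71 + 29.88 = 223.22 thousand (those not working and not actively searching are outside the labor force).
Civilian working-age population = 464.90 + 223.22 = 688.12 thousand.
Unemployment rate = 11.59 / 464.90 = 2.49%.
Labor force participation rate = 464.90 / 688.12 = 67.56%.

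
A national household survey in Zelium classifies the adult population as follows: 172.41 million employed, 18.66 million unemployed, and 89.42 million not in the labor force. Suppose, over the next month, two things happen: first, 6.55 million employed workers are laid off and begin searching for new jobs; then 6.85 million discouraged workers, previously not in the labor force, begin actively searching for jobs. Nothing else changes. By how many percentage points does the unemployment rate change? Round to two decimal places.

Initially, labor force = 172.41 + 18.66 = 191.07 million, so u = 18.66/191.07 = 9.77%.
After the first change, employed falls and unemployed rises by 6.55; labor force unchanged → E = 165.86, U = 25.21, labor force = 191.07 million.
After the second change, unemployed and labor force both rise by 6.85 → E = 165.86, U = 32.06, labor force = 197.92 million.
New unemployment rate = 32.06 / 197.92 = 16.20%.
Change = 16.20% − 9.77% = +6.43 percentage points.

The unemployment rate changes by +6.43 percentage points.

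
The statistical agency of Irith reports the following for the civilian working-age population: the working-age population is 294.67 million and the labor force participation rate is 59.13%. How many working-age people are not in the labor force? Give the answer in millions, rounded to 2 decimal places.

Share not in the labor force = 1 − 0.5913 = 0.4087.
Not in labor force = 0.4087 × 294.67 ≈ 120.43 million.

About 120.43 million are not in the labor force.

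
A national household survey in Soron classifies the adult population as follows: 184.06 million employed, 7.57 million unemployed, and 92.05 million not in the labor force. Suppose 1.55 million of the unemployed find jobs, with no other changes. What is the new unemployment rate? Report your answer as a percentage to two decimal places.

Initially, labor force = 184.06 + 7.57 = 191.63 million, so u = 7.57/191.63 = 3.95%.
After the change, unemployed falls and employed rises by 1.55; labor force unchanged → E = 185.61, U = 6.02, labor force = 191.63 million.
New unemployment rate = 6.02 / 191.63 = 3.14%.

New unemployment rate ≈ 3.14%.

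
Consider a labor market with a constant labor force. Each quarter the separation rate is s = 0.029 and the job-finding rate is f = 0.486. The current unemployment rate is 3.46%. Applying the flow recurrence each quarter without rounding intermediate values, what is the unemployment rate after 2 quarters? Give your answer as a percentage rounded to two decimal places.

Unemployment rate after two quarters ≈ 5.12%.

With a fixed labor force, u_{t+1} = u_t + s·(1−u_t) − f·u_t = u_t·(1−s−f) + s.
Here 1−s−f = 0.485 and s = 0.029.
u_1 = 0.034600 × 0.485 + 0.029 = 0.045781.
u_2 = 0.045781 × 0.485 + 0.029 = 0.051204.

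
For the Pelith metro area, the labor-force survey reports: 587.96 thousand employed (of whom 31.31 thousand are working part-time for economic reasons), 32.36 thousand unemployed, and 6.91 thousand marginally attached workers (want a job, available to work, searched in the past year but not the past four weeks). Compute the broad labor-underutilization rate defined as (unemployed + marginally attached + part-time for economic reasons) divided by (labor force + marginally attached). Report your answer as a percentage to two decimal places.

Labor force = 587.96 + 32.36 = 620.32 thousand.
Numerator = 32.36 + 6.91 + 31.31 = 70.58 thousand.
Denominator = 620.32 + 6.91 = 627.23 thousand.
Broad rate = 70.58 / 627.23 = 11.25%.

Broad underutilization rate ≈ 11.25%.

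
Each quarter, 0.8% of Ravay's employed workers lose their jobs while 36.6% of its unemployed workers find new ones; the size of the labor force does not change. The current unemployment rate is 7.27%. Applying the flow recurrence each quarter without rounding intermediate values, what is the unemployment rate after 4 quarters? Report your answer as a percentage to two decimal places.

With a fixed labor force, u_{t+1} = u_t + s·(1−u_t) − f·u_t = u_t·(1−s−f) + s.
Here 1−s−f = 0.626 and s = 0.008.
u_1 = 0.072700 × 0.626 + 0.008 = 0.053510.
u_2 = 0.053510 × 0.626 + 0.008 = 0.041497.
u_3 = 0.041497 × 0.626 + 0.008 = 0.033977.
u_4 = 0.033977 × 0.626 + 0.008 = 0.029270.

Unemployment rate after four quarters ≈ 2.93%.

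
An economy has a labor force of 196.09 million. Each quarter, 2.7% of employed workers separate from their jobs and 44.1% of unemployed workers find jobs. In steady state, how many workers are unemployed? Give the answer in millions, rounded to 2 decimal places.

Steady-state unemployment rate u* = s/(s+f) = 2.7/(2.7+44.1) = 0.057692.
Unemployed = u* × labor force = 0.057692 × 196.09 ≈ 11.31 million.

About 11.31 million are unemployed in steady state.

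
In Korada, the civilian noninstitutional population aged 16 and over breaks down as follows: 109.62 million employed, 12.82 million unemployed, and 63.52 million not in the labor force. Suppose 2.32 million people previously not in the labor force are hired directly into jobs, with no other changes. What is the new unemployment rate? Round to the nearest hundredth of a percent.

New unemployment rate ≈ 10.28%.

Initially, labor force = 109.62 + 12.82 = 122.44 million, so u = 12.82/122.44 = 10.47%.
After the change, employed and labor force both rise by 2.32; unemployed unchanged → E = 111.94, U = 12.82, labor force = 124.76 million.
New unemployment rate = 12.82 / 124.76 = 10.28%.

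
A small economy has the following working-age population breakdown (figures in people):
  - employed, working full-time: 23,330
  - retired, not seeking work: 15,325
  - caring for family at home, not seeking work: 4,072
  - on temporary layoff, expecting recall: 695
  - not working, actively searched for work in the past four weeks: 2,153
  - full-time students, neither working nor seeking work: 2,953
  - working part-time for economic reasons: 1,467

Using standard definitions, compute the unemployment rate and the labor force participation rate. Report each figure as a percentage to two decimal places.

Unemployment rate ≈ 10.30%; labor force participation rate ≈ 55.30%.

Employed = 23,330 + 1,467 = 24,797 (anyone who worked, including part-time for economic reasons, counts as employed).
Unemployed = 695 + 2,153 = 2,848 (jobless and actively searching, or on temporary layoff).
Labor force = 24,797 + 2,848 = 27,645.
Not in labor force = 15,325 + 4,072 + 2,953 = 22,350 (those not working and not actively searching are outside the labor force).
Civilian working-age population = 27,645 + 22,350 = 49,995.
Unemployment rate = 2,848 / 27,645 = 10.30%.
Labor force participation rate = 27,645 / 49,995 = 55.30%.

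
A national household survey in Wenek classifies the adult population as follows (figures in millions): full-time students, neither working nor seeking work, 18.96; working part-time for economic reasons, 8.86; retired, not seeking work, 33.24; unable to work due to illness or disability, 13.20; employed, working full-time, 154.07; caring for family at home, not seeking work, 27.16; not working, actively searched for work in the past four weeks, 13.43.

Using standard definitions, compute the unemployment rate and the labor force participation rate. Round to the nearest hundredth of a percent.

Unemployment rate ≈ 7.62%; labor force participation rate ≈ 65.58%.

Employed = 8.86 + 154.07 = 162.93 million (anyone who worked, including part-time for economic reasons, counts as employed).
Unemployed = 13.43 million.
Labor force = 162.93 + 13.43 = 176.36 million.
Not in labor force = 18.96 + 33.24 + 13.20 + 27.16 = 92.56 million (those not working and not actively searching are outside the labor force).
Civilian working-age population = 176.36 + 92.56 = 268.92 million.
Unemployment rate = 13.43 / 176.36 = 7.62%.
Labor force participation rate = 176.36 / 268.92 = 65.58%.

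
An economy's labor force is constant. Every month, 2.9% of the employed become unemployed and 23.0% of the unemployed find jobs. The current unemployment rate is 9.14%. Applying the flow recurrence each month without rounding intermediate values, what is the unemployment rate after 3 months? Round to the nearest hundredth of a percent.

Unemployment rate after three months ≈ 10.36%.

With a fixed labor force, u_{t+1} = u_t + s·(1−u_t) − f·u_t = u_t·(1−s−f) + s.
Here 1−s−f = 0.741 and s = 0.029.
u_1 = 0.091400 × 0.741 + 0.029 = 0.096727.
u_2 = 0.096727 × 0.741 + 0.029 = 0.100675.
u_3 = 0.100675 × 0.741 + 0.029 = 0.103600.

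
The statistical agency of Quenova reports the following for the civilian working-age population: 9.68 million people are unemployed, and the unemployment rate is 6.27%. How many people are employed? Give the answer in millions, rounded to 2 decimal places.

Labor force = U / u = 9.68 / 0.0627 ≈ 154.39 million.
Employed = labor force − unemployed = 154.39 − 9.68 = 144.71 million.

About 144.71 million are employed.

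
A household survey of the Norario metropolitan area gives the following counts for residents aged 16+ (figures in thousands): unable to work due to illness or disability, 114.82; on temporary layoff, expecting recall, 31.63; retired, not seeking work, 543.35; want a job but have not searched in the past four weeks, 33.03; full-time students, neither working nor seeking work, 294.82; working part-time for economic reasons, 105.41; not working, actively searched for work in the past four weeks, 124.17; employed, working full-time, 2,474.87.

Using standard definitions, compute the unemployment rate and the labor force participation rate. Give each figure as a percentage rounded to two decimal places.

Unemployment rate ≈ 5.69%; labor force participation rate ≈ 73.51%.

Employed = 105.41 + 2,474.87 = 2,580.28 thousand (anyone who worked, including part-time for economic reasons, counts as employed).
Unemployed = 31.63 + 124.17 = 155.80 thousand (jobless and actively searching, or on temporary layoff).
Labor force = 2,580.28 + 155.80 = 2,736.08 thousand.
Not in labor force = 114.82 + 543.35 + 33.03 + 294.82 = 986.02 thousand (those not working and not actively searching are outside the labor force — including those who want a job but have given up searching).
Civilian working-age population = 2,736.08 + 986.02 = 3,722.10 thousand.
Unemployment rate = 155.80 / 2,736.08 = 5.69%.
Labor force participation rate = 2,736.08 / 3,722.10 = 73.51%.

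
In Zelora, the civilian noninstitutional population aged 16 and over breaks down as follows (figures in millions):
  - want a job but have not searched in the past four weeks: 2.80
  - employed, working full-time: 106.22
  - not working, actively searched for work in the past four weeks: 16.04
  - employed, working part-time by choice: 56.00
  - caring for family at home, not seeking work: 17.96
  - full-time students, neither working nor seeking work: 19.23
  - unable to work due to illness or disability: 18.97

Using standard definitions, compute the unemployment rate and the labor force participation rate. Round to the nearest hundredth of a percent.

Unemployment rate ≈ 9.00%; labor force participation rate ≈ 75.15%.

Employed = 106.22 + 56.00 = 162.22 million.
Unemployed = 16.04 million.
Labor force = 162.22 + 16.04 = 178.26 million.
Not in labor force = 2.80 + 17.96 + 19.23 + 18.97 = 58.96 million (those not working and not actively searching are outside the labor force — including those who want a job but have given up searching).
Civilian working-age population = 178.26 + 58.96 = 237.22 million.
Unemployment rate = 16.04 / 178.26 = 9.00%.
Labor force participation rate = 178.26 / 237.22 = 75.15%.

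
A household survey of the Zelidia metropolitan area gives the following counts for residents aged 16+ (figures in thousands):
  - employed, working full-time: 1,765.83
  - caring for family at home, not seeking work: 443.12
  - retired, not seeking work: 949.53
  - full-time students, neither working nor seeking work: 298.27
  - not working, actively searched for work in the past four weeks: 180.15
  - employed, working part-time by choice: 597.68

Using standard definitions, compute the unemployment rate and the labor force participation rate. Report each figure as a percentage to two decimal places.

Employed = 1,765.83 + 597.68 = 2,363.51 thousand.
Unemployed = 180.15 thousand.
Labor force = 2,363.51 + 180.15 = 2,543.66 thousand.
Not in labor force = 443.12 + 949.53 + 298.27 = 1,690.92 thousand (those not working and not actively searching are outside the labor force).
Civilian working-age population = 2,543.66 + 1,690.92 = 4,234.58 thousand.
Unemployment rate = 180.15 / 2,543.66 = 7.08%.
Labor force participation rate = 2,543.66 / 4,234.58 = 60.07%.

Unemployment rate ≈ 7.08%; labor force participation rate ≈ 60.07%.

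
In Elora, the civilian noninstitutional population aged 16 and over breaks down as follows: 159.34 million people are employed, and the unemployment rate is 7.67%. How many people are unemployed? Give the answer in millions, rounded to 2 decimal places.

About 13.24 million are unemployed.

Let U be the number unemployed. The labor force is E + U, and U/(E+U) = 0.0767.
So U = 0.0767 × 159.34 / (1 − 0.0767) = 12.2214 / 0.9233 ≈ 13.24 million.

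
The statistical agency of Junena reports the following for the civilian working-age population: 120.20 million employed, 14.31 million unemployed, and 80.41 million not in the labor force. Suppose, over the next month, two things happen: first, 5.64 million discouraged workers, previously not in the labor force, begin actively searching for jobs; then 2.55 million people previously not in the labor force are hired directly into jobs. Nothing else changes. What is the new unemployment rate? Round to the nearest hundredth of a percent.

Initially, labor force = 120.20 + 14.31 = 134.51 million, so u = 14.31/134.51 = 10.64%.
After the first change, unemployed and labor force both rise by 5.64 → E = 120.20, U = 19.95, labor force = 140.15 million.
After the second change, employed and labor force both rise by 2.55; unemployed unchanged → E = 122.75, U = 19.95, labor force = 142.70 million.
New unemployment rate = 19.95 / 142.70 = 13.98%.

New unemployment rate ≈ 13.98%.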